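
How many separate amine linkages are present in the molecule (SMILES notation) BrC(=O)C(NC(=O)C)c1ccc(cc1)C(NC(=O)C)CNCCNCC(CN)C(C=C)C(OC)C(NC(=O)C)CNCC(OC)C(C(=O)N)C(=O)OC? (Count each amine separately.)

Taking each segment in turn:
  BrCO: –C(=O)Br: carbonyl C bonded to C and to a halogen → acyl halide (not alkyl halide).
  CH(NHCOCH3): pendant –NHC(=O)CH3: N bonded to a carbonyl → amide (not amine).
  C6H4: para-disubstituted benzene ring → arene.
  CH(NHCOCH3): pendant –NHC(=O)CH3: N bonded to a carbonyl → amide (not amine).
  CH2NHCH2: C–N–C with sp³ carbons and no adjacent C=O → amine (secondary).
  CH2NHCH2: C–N–C with sp³ carbons and no adjacent C=O → amine (secondary).
  CH(CH2NH2): pendant –CH2NH2: N on sp³ C, no adjacent C=O → amine.
  CH(CH=CH2): pendant –CH=CH2: C=C double bond → alkene.
  CH(OCH3): pendant –OCH3: C–O–C with sp³ C, no adjacent C=O → ether.
  CH(NHCOCH3): pendant –NHC(=O)CH3: N bonded to a carbonyl → amide (not amine).
  CH2NHCH2: C–N–C with sp³ carbons and no adjacent C=O → amine (secondary).
  CH(OCH3): pendant –OCH3: C–O–C with sp³ C, no adjacent C=O → ether.
  CH(CONH2): pendant –CONH2: carbonyl C bonded to C and N → amide.
  COOCH3: –C(=O)OCH3: carbonyl C bonded to C and to –OCH3 → ester (not ketone + ether).
Amine appears at: CH2NHCH2, CH2NHCH2, CH(CH2NH2), CH2NHCH2 → 4.

4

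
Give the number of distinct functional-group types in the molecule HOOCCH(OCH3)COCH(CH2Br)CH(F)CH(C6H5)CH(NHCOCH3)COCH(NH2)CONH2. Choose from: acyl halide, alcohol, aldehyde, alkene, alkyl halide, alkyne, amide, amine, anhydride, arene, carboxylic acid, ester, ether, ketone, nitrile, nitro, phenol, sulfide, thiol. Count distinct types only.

Working along the chain:
  HOOC: –COOH: carbonyl C bonded to –OH and C → carboxylic acid (the –OH is not a separate alcohol).
  CH(OCH3): pendant –OCH3: C–O–C with sp³ C, no adjacent C=O → ether.
  CO: –C(=O)– with carbon on both sides → ketone.
  CH(CH2Br): pendant –CH2X: halogen on sp³ carbon → alkyl halide.
  CH(F): halogen on an sp³ carbon → alkyl halide.
  CH(C6H5): pendant –C6H5: benzene ring → arene.
  CH(NHCOCH3): pendant –NHC(=O)CH3: N bonded to a carbonyl → amide (not amine).
  CO: –C(=O)– with carbon on both sides → ketone.
  CH(NH2): –NH2 on an sp³ carbon with no adjacent C=O → amine.
  CONH2: –C(=O)NH2: carbonyl C bonded to C and to N → amide (the N is not a separate amine).
Distinct types present: alkyl halide, amide, amine, arene, carboxylic acid, ether, ketone.

7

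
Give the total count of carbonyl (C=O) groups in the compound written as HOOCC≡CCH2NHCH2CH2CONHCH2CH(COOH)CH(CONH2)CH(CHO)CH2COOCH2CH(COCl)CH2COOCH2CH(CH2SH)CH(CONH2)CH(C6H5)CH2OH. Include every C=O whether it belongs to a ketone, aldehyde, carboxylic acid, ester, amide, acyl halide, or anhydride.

9

HOOC: carboxylic acid, 1 C=O (running total 1).
CH2CONHCH2: amide, 1 C=O (running total 2).
CH(COOH): carboxylic acid, 1 C=O (running total 3).
CH(CONH2): amide, 1 C=O (running total 4).
CH(CHO): aldehyde, 1 C=O (running total 5).
CH2COOCH2: ester, 1 C=O (running total 6).
CH(COCl): acyl halide, 1 C=O (running total 7).
CH2COOCH2: ester, 1 C=O (running total 8).
CH(CONH2): amide, 1 C=O (running total 9).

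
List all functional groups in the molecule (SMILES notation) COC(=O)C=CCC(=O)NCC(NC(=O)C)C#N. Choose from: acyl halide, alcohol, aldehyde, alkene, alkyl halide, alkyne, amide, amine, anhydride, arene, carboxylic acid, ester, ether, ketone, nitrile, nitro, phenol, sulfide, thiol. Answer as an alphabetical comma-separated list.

alkene, amide, ester, nitrile

Working along the chain:
  CH3OOC: CH3O–C(=O)–: carbonyl C bonded to C and to –OCH3 → ester (not ketone + ether).
  CH=CH: C=C double bond → alkene.
  CH2CONHCH2: –C(=O)–N– linkage → amide (the N is not an amine).
  CH(NHCOCH3): pendant –NHC(=O)CH3: N bonded to a carbonyl → amide (not amine).
  CN: –C≡N: carbon triple-bonded to nitrogen → nitrile.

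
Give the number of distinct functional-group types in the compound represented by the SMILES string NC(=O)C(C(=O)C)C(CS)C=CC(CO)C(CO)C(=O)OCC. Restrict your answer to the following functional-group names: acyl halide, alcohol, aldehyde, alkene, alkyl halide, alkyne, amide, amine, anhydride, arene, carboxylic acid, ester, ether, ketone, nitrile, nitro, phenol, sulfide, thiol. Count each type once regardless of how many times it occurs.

Taking each segment in turn:
  H2NCO: –C(=O)NH2: carbonyl C bonded to C and to N → amide (the N is not a separate amine).
  CH(COCH3): pendant –COCH3: carbonyl C bonded to two carbons → ketone.
  CH(CH2SH): pendant –CH2SH → thiol.
  CH=CH: C=C double bond → alkene.
  CH(CH2OH): pendant –CH2OH on an sp³ backbone C → alcohol.
  CH(CH2OH): pendant –CH2OH on an sp³ backbone C → alcohol.
  COOCH2CH3: –C(=O)OCH2CH3: carbonyl C bonded to C and to –OEt → ester.
Distinct types present: alcohol, alkene, amide, ester, ketone, thiol.

6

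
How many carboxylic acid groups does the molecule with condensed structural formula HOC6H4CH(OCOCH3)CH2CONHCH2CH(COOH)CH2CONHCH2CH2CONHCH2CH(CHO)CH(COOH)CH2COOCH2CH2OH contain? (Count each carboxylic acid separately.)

–OH attached directly to an aromatic ring → phenol (not alcohol); the ring itself is an arene.
pendant –OC(=O)CH3: an acyloxy group → ester.
–C(=O)–N– linkage → amide (the N is not an amine).
pendant –COOH: carbonyl C bonded to C and –OH → carboxylic acid.
–C(=O)–N– linkage → amide (the N is not an amine).
–C(=O)–N– linkage → amide (the N is not an amine).
pendant –CHO: carbonyl C bonded to C and H → aldehyde.
pendant –COOH: carbonyl C bonded to C and –OH → carboxylic acid.
–C(=O)–O–C with C on the carbonyl side → ester.
–OH on an sp³ carbon → alcohol.
Carboxylic acid appears at: CH(COOH), CH(COOH) → 2.

2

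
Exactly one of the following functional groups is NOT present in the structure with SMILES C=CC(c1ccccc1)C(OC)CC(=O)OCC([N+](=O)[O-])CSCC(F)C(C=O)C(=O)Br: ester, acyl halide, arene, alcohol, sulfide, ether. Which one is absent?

alcohol

ether: present (CH(OCH3) — pendant –OCH3: C–O–C with sp³ C, no adjacent C=O → ether).
acyl halide: present (COBr — –C(=O)Br: carbonyl C bonded to C and to a halogen → acyl halide (not alkyl halide)).
ester: present (CH2COOCH2 — –C(=O)–O–C with C on the carbonyl side → ester).
sulfide: present (CH2SCH2 — C–S–C linkage → sulfide (thioether)).
arene: present (CH(C6H5) — pendant –C6H5: benzene ring → arene).
alcohol: no segment matches this pattern.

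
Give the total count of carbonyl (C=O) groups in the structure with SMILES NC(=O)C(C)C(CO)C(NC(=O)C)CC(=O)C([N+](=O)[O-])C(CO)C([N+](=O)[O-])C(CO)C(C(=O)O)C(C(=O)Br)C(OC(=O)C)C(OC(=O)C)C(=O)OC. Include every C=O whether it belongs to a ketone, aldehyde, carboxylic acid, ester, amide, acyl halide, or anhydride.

8

H2NCO: amide, 1 C=O (running total 1).
CH(NHCOCH3): amide, 1 C=O (running total 2).
CO: ketone, 1 C=O (running total 3).
CH(COOH): carboxylic acid, 1 C=O (running total 4).
CH(COBr): acyl halide, 1 C=O (running total 5).
CH(OCOCH3): ester, 1 C=O (running total 6).
CH(OCOCH3): ester, 1 C=O (running total 7).
COOCH3: ester, 1 C=O (running total 8).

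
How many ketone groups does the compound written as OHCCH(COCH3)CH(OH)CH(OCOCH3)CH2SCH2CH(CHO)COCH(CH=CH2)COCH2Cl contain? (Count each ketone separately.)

3

Taking each segment in turn:
  OHC: terminal –CHO: carbonyl C bonded to H and C → aldehyde.
  CH(COCH3): pendant –COCH3: carbonyl C bonded to two carbons → ketone.
  CH(OH): –OH on an sp³ carbon → alcohol (secondary).
  CH(OCOCH3): pendant –OC(=O)CH3: an acyloxy group → ester.
  CH2SCH2: C–S–C linkage → sulfide (thioether).
  CH(CHO): pendant –CHO: carbonyl C bonded to C and H → aldehyde.
  CO: –C(=O)– with carbon on both sides → ketone.
  CH(CH=CH2): pendant –CH=CH2: C=C double bond → alkene.
  CO: –C(=O)– with carbon on both sides → ketone.
  CH2Cl: halogen on an sp³ carbon → alkyl halide.
Ketone appears at: CH(COCH3), CO, CO → 3.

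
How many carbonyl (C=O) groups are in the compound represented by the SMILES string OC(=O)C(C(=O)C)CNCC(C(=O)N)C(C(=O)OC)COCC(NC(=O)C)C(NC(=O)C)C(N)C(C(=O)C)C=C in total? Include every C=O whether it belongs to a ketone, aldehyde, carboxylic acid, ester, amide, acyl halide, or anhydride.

7

HOOC: carboxylic acid, 1 C=O (running total 1).
CH(COCH3): ketone, 1 C=O (running total 2).
CH(CONH2): amide, 1 C=O (running total 3).
CH(COOCH3): ester, 1 C=O (running total 4).
CH(NHCOCH3): amide, 1 C=O (running total 5).
CH(NHCOCH3): amide, 1 C=O (running total 6).
CH(COCH3): ketone, 1 C=O (running total 7).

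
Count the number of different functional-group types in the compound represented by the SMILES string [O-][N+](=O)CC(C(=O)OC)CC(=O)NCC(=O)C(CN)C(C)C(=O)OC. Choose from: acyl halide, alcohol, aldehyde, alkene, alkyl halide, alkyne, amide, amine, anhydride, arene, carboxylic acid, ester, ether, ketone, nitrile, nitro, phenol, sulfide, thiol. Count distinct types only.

5

Reading the structure from left to right:
  O2NCH2: –NO2 on carbon → nitro group.
  CH(COOCH3): pendant –COOCH3: carbonyl C bonded to C and –OCH3 → ester.
  CH2CONHCH2: –C(=O)–N– linkage → amide (the N is not an amine).
  CO: –C(=O)– with carbon on both sides → ketone.
  CH(CH2NH2): pendant –CH2NH2: N on sp³ C, no adjacent C=O → amine.
  COOCH3: –C(=O)OCH3: carbonyl C bonded to C and to –OCH3 → ester (not ketone + ether).
Distinct types present: amide, amine, ester, ketone, nitro.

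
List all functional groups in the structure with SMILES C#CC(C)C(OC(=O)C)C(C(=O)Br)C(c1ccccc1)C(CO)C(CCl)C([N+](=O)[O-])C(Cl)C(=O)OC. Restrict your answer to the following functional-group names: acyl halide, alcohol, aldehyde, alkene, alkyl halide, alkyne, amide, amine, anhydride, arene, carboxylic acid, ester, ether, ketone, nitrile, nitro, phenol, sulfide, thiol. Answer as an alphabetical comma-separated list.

acyl halide, alcohol, alkyl halide, alkyne, arene, ester, nitro

Taking each segment in turn:
  HC≡C: C≡C triple bond → alkyne.
  CH(OCOCH3): pendant –OC(=O)CH3: an acyloxy group → ester.
  CH(COBr): pendant –C(=O)X: carbonyl C bonded to C and halogen → acyl halide.
  CH(C6H5): pendant –C6H5: benzene ring → arene.
  CH(CH2OH): pendant –CH2OH on an sp³ backbone C → alcohol.
  CH(CH2Cl): pendant –CH2X: halogen on sp³ carbon → alkyl halide.
  CH(NO2): –NO2 on an sp³ carbon → nitro (the N=O is not a carbonyl).
  CH(Cl): halogen on an sp³ carbon → alkyl halide.
  COOCH3: –C(=O)OCH3: carbonyl C bonded to C and to –OCH3 → ester (not ketone + ether).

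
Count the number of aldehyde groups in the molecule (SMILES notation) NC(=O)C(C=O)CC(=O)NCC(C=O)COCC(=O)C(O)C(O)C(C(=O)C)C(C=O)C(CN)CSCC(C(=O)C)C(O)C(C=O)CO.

Working along the chain:
  H2NCO: –C(=O)NH2: carbonyl C bonded to C and to N → amide (the N is not a separate amine).
  CH(CHO): pendant –CHO: carbonyl C bonded to C and H → aldehyde.
  CH2CONHCH2: –C(=O)–N– linkage → amide (the N is not an amine).
  CH(CHO): pendant –CHO: carbonyl C bonded to C and H → aldehyde.
  CH2OCH2: C–O–C with sp³ carbons on both sides and no adjacent C=O → ether.
  CO: –C(=O)– with carbon on both sides → ketone.
  CH(OH): –OH on an sp³ carbon → alcohol (secondary).
  CH(OH): –OH on an sp³ carbon → alcohol (secondary).
  CH(COCH3): pendant –COCH3: carbonyl C bonded to two carbons → ketone.
  CH(CHO): pendant –CHO: carbonyl C bonded to C and H → aldehyde.
  CH(CH2NH2): pendant –CH2NH2: N on sp³ C, no adjacent C=O → amine.
  CH2SCH2: C–S–C linkage → sulfide (thioether).
  CH(COCH3): pendant –COCH3: carbonyl C bonded to two carbons → ketone.
  CH(OH): –OH on an sp³ carbon → alcohol (secondary).
  CH(CHO): pendant –CHO: carbonyl C bonded to C and H → aldehyde.
  CH2OH: –OH on an sp³ carbon → alcohol.
Aldehyde appears at: CH(CHO), CH(CHO), CH(CHO), CH(CHO) → 4.

4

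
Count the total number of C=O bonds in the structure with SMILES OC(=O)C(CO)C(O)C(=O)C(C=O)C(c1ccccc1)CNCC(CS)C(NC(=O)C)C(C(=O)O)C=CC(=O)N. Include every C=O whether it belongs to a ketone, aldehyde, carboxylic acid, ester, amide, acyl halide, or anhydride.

6

HOOC: carboxylic acid, 1 C=O (running total 1).
CO: ketone, 1 C=O (running total 2).
CH(CHO): aldehyde, 1 C=O (running total 3).
CH(NHCOCH3): amide, 1 C=O (running total 4).
CH(COOH): carboxylic acid, 1 C=O (running total 5).
CONH2: amide, 1 C=O (running total 6).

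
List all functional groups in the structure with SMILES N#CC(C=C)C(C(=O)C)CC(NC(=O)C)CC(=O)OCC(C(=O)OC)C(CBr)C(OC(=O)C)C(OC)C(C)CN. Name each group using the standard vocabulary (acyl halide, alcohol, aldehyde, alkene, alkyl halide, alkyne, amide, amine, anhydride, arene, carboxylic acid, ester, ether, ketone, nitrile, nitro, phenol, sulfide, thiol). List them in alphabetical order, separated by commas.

N≡C–: carbon triple-bonded to nitrogen → nitrile.
pendant –CH=CH2: C=C double bond → alkene.
pendant –COCH3: carbonyl C bonded to two carbons → ketone.
pendant –NHC(=O)CH3: N bonded to a carbonyl → amide (not amine).
–C(=O)–O–C with C on the carbonyl side → ester.
pendant –COOCH3: carbonyl C bonded to C and –OCH3 → ester.
pendant –CH2X: halogen on sp³ carbon → alkyl halide.
pendant –OC(=O)CH3: an acyloxy group → ester.
pendant –OCH3: C–O–C with sp³ C, no adjacent C=O → ether.
–NH2 on an sp³ carbon with no adjacent C=O → amine.

alkene, alkyl halide, amide, amine, ester, ether, ketone, nitrile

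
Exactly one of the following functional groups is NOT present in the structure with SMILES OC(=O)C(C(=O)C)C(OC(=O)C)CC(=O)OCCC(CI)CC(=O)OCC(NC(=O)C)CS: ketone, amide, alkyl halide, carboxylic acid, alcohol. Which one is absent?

alcohol

ketone: present (CH(COCH3) — pendant –COCH3: carbonyl C bonded to two carbons → ketone).
alkyl halide: present (CH(CH2I) — pendant –CH2X: halogen on sp³ carbon → alkyl halide).
carboxylic acid: present (HOOC — –COOH: carbonyl C bonded to –OH and C → carboxylic acid (the –OH is not a separate alcohol)).
amide: present (CH(NHCOCH3) — pendant –NHC(=O)CH3: N bonded to a carbonyl → amide (not amine)).
alcohol: absent. In HOOC, the –OH sits on a carbonyl carbon, making it part of a carboxylic acid, not an alcohol.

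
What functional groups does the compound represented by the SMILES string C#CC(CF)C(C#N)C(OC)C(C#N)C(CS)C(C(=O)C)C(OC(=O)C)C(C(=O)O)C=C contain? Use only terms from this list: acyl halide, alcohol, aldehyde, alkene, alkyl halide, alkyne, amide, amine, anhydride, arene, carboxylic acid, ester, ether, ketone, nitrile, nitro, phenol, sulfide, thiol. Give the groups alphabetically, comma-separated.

Working along the chain:
  HC≡C: C≡C triple bond → alkyne.
  CH(CH2F): pendant –CH2X: halogen on sp³ carbon → alkyl halide.
  CH(CN): pendant –C≡N: nitrile.
  CH(OCH3): pendant –OCH3: C–O–C with sp³ C, no adjacent C=O → ether.
  CH(CN): pendant –C≡N: nitrile.
  CH(CH2SH): pendant –CH2SH → thiol.
  CH(COCH3): pendant –COCH3: carbonyl C bonded to two carbons → ketone.
  CH(OCOCH3): pendant –OC(=O)CH3: an acyloxy group → ester.
  CH(COOH): pendant –COOH: carbonyl C bonded to C and –OH → carboxylic acid.
  CH=CH2: C=C double bond → alkene.

alkene, alkyl halide, alkyne, carboxylic acid, ester, ether, ketone, nitrile, thiol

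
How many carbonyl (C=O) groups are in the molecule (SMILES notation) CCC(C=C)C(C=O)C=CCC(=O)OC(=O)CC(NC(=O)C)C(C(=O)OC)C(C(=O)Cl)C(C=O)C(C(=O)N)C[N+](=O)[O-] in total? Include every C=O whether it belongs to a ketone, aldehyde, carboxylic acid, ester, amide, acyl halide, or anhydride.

CH(CHO): aldehyde, 1 C=O (running total 1).
CH2CO-O-COCH2: anhydride, 2 C=O (running total 3).
CH(NHCOCH3): amide, 1 C=O (running total 4).
CH(COOCH3): ester, 1 C=O (running total 5).
CH(COCl): acyl halide, 1 C=O (running total 6).
CH(CHO): aldehyde, 1 C=O (running total 7).
CH(CONH2): amide, 1 C=O (running total 8).

8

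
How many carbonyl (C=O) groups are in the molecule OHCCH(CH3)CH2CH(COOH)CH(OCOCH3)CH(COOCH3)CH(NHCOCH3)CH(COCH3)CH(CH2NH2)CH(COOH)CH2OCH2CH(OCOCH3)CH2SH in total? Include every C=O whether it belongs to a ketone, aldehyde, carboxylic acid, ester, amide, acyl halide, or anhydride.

8

OHC: aldehyde, 1 C=O (running total 1).
CH(COOH): carboxylic acid, 1 C=O (running total 2).
CH(OCOCH3): ester, 1 C=O (running total 3).
CH(COOCH3): ester, 1 C=O (running total 4).
CH(NHCOCH3): amide, 1 C=O (running total 5).
CH(COCH3): ketone, 1 C=O (running total 6).
CH(COOH): carboxylic acid, 1 C=O (running total 7).
CH(OCOCH3): ester, 1 C=O (running total 8).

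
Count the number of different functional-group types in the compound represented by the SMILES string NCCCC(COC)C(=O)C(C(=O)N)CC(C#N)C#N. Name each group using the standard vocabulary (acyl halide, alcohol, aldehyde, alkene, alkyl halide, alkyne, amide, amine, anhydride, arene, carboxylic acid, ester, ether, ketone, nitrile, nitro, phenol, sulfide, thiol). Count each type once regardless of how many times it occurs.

5

Working along the chain:
  H2NCH2: –NH2 on an sp³ carbon with no adjacent C=O → amine.
  CH(CH2OCH3): pendant –CH2OCH3: C–O–C linkage → ether.
  CO: –C(=O)– with carbon on both sides → ketone.
  CH(CONH2): pendant –CONH2: carbonyl C bonded to C and N → amide.
  CH(CN): pendant –C≡N: nitrile.
  CN: –C≡N: carbon triple-bonded to nitrogen → nitrile.
Distinct types present: amide, amine, ether, ketone, nitrile.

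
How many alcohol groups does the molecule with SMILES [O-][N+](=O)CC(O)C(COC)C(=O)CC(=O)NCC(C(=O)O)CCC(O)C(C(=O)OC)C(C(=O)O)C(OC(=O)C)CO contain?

–NO2 on carbon → nitro group.
–OH on an sp³ carbon → alcohol (secondary).
pendant –CH2OCH3: C–O–C linkage → ether.
–C(=O)– with carbon on both sides → ketone.
–C(=O)–N– linkage → amide (the N is not an amine).
pendant –COOH: carbonyl C bonded to C and –OH → carboxylic acid.
–OH on an sp³ carbon → alcohol (secondary).
pendant –COOCH3: carbonyl C bonded to C and –OCH3 → ester.
pendant –COOH: carbonyl C bonded to C and –OH → carboxylic acid.
pendant –OC(=O)CH3: an acyloxy group → ester.
–OH on an sp³ carbon → alcohol.
Alcohol appears at: CH(OH), CH(OH), CH2OH → 3.

3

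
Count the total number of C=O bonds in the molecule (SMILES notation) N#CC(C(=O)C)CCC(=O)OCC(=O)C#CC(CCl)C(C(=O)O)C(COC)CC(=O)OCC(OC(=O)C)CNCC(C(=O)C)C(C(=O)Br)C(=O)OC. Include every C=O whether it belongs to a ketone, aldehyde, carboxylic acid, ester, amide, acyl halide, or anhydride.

CH(COCH3): ketone, 1 C=O (running total 1).
CH2COOCH2: ester, 1 C=O (running total 2).
CO: ketone, 1 C=O (running total 3).
CH(COOH): carboxylic acid, 1 C=O (running total 4).
CH2COOCH2: ester, 1 C=O (running total 5).
CH(OCOCH3): ester, 1 C=O (running total 6).
CH(COCH3): ketone, 1 C=O (running total 7).
CH(COBr): acyl halide, 1 C=O (running total 8).
COOCH3: ester, 1 C=O (running total 9).

9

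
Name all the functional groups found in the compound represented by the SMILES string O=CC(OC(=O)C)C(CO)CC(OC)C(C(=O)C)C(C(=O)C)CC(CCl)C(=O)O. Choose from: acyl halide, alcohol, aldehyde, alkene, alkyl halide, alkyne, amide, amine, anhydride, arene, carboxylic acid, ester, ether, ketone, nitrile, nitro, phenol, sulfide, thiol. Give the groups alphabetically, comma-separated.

alcohol, aldehyde, alkyl halide, carboxylic acid, ester, ether, ketone

Working along the chain:
  OHC: terminal –CHO: carbonyl C bonded to H and C → aldehyde.
  CH(OCOCH3): pendant –OC(=O)CH3: an acyloxy group → ester.
  CH(CH2OH): pendant –CH2OH on an sp³ backbone C → alcohol.
  CH(OCH3): pendant –OCH3: C–O–C with sp³ C, no adjacent C=O → ether.
  CH(COCH3): pendant –COCH3: carbonyl C bonded to two carbons → ketone.
  CH(COCH3): pendant –COCH3: carbonyl C bonded to two carbons → ketone.
  CH(CH2Cl): pendant –CH2X: halogen on sp³ carbon → alkyl halide.
  COOH: –COOH: carbonyl C bonded to –OH and C → carboxylic acid (the –OH is not a separate alcohol).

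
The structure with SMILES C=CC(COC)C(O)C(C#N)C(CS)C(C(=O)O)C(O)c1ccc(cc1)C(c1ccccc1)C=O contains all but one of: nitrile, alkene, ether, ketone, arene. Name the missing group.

ketone

arene: present (C6H4 — para-disubstituted benzene ring → arene).
ether: present (CH(CH2OCH3) — pendant –CH2OCH3: C–O–C linkage → ether).
nitrile: present (CH(CN) — pendant –C≡N: nitrile).
alkene: present (CH2=CH — C=C double bond → alkene).
ketone: absent. In CH(COOH), the C=O bears an –OH, making it a carboxylic acid rather than a ketone. In CHO, the carbonyl carbon carries an H, so it is an aldehyde, not a ketone.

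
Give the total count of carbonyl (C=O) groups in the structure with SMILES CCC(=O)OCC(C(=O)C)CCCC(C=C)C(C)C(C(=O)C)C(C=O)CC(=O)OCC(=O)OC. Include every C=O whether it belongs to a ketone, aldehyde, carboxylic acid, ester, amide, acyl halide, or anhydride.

CH2COOCH2: ester, 1 C=O (running total 1).
CH(COCH3): ketone, 1 C=O (running total 2).
CH(COCH3): ketone, 1 C=O (running total 3).
CH(CHO): aldehyde, 1 C=O (running total 4).
CH2COOCH2: ester, 1 C=O (running total 5).
COOCH3: ester, 1 C=O (running total 6).

6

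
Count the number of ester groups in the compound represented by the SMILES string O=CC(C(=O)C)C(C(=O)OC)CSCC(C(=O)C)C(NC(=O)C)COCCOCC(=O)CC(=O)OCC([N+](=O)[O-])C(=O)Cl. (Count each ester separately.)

2

Reading the structure from left to right:
  OHC: terminal –CHO: carbonyl C bonded to H and C → aldehyde.
  CH(COCH3): pendant –COCH3: carbonyl C bonded to two carbons → ketone.
  CH(COOCH3): pendant –COOCH3: carbonyl C bonded to C and –OCH3 → ester.
  CH2SCH2: C–S–C linkage → sulfide (thioether).
  CH(COCH3): pendant –COCH3: carbonyl C bonded to two carbons → ketone.
  CH(NHCOCH3): pendant –NHC(=O)CH3: N bonded to a carbonyl → amide (not amine).
  CH2OCH2: C–O–C with sp³ carbons on both sides and no adjacent C=O → ether.
  CH2OCH2: C–O–C with sp³ carbons on both sides and no adjacent C=O → ether.
  CO: –C(=O)– with carbon on both sides → ketone.
  CH2COOCH2: –C(=O)–O–C with C on the carbonyl side → ester.
  CH(NO2): –NO2 on an sp³ carbon → nitro (the N=O is not a carbonyl).
  COCl: –C(=O)Cl: carbonyl C bonded to C and to a halogen → acyl halide (not alkyl halide).
Ester appears at: CH(COOCH3), CH2COOCH2 → 2.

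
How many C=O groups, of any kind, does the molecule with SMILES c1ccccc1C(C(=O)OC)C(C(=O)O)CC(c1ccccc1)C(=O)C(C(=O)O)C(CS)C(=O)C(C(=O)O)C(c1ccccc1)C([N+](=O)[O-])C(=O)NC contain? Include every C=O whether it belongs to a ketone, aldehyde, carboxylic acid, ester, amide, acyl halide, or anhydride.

7

CH(COOCH3): ester, 1 C=O (running total 1).
CH(COOH): carboxylic acid, 1 C=O (running total 2).
CO: ketone, 1 C=O (running total 3).
CH(COOH): carboxylic acid, 1 C=O (running total 4).
CO: ketone, 1 C=O (running total 5).
CH(COOH): carboxylic acid, 1 C=O (running total 6).
CONHCH3: amide, 1 C=O (running total 7).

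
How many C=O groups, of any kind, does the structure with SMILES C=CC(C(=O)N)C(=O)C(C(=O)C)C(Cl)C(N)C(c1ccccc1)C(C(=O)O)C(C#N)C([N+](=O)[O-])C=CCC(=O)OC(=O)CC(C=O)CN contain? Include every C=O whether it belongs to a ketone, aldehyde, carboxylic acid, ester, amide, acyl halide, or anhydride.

7

CH(CONH2): amide, 1 C=O (running total 1).
CO: ketone, 1 C=O (running total 2).
CH(COCH3): ketone, 1 C=O (running total 3).
CH(COOH): carboxylic acid, 1 C=O (running total 4).
CH2CO-O-COCH2: anhydride, 2 C=O (running total 6).
CH(CHO): aldehyde, 1 C=O (running total 7).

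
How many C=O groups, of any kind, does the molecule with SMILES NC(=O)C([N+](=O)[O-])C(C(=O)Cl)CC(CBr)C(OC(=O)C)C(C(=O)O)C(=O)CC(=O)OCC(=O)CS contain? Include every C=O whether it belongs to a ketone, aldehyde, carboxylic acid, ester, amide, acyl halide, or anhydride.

H2NCO: amide, 1 C=O (running total 1).
CH(COCl): acyl halide, 1 C=O (running total 2).
CH(OCOCH3): ester, 1 C=O (running total 3).
CH(COOH): carboxylic acid, 1 C=O (running total 4).
CO: ketone, 1 C=O (running total 5).
CH2COOCH2: ester, 1 C=O (running total 6).
CO: ketone, 1 C=O (running total 7).

7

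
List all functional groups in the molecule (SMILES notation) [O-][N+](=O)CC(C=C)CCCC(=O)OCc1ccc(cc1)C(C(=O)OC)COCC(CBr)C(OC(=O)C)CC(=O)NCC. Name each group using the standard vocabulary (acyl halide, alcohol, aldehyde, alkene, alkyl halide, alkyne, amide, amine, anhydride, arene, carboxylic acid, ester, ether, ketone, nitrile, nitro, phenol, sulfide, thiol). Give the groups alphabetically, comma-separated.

alkene, alkyl halide, amide, arene, ester, ether, nitro

–NO2 on carbon → nitro group.
pendant –CH=CH2: C=C double bond → alkene.
–C(=O)–O–C with C on the carbonyl side → ester.
para-disubstituted benzene ring → arene.
pendant –COOCH3: carbonyl C bonded to C and –OCH3 → ester.
C–O–C with sp³ carbons on both sides and no adjacent C=O → ether.
pendant –CH2X: halogen on sp³ carbon → alkyl halide.
pendant –OC(=O)CH3: an acyloxy group → ester.
–C(=O)–N– linkage → amide (the N is not an amine).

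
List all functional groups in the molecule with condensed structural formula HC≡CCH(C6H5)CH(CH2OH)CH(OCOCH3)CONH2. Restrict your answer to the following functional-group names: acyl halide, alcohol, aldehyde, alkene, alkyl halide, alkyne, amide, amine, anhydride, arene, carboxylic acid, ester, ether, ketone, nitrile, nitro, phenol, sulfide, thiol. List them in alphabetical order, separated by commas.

Taking each segment in turn:
  HC≡C: C≡C triple bond → alkyne.
  CH(C6H5): pendant –C6H5: benzene ring → arene.
  CH(CH2OH): pendant –CH2OH on an sp³ backbone C → alcohol.
  CH(OCOCH3): pendant –OC(=O)CH3: an acyloxy group → ester.
  CONH2: –C(=O)NH2: carbonyl C bonded to C and to N → amide (the N is not a separate amine).

alcohol, alkyne, amide, arene, ester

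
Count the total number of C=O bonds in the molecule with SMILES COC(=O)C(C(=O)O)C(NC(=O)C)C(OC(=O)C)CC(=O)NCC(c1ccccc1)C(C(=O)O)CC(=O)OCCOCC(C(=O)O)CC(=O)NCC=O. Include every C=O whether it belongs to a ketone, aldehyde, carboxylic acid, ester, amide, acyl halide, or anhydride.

CH3OOC: ester, 1 C=O (running total 1).
CH(COOH): carboxylic acid, 1 C=O (running total 2).
CH(NHCOCH3): amide, 1 C=O (running total 3).
CH(OCOCH3): ester, 1 C=O (running total 4).
CH2CONHCH2: amide, 1 C=O (running total 5).
CH(COOH): carboxylic acid, 1 C=O (running total 6).
CH2COOCH2: ester, 1 C=O (running total 7).
CH(COOH): carboxylic acid, 1 C=O (running total 8).
CH2CONHCH2: amide, 1 C=O (running total 9).
CHO: aldehyde, 1 C=O (running total 10).

10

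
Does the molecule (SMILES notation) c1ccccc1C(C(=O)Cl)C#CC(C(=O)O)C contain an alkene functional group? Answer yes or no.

C6H5– phenyl ring → arene.
pendant –C(=O)X: carbonyl C bonded to C and halogen → acyl halide.
C≡C triple bond → alkyne.
pendant –COOH: carbonyl C bonded to C and –OH → carboxylic acid.
In C6H5, the C=C units are part of an aromatic ring, which is an arene, not an isolated alkene.
The groups actually present are: acyl halide, alkyne, arene, carboxylic acid.

no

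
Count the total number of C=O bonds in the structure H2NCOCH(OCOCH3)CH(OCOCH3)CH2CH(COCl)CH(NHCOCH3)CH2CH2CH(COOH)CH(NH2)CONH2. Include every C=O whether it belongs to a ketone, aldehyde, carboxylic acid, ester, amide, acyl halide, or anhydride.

H2NCO: amide, 1 C=O (running total 1).
CH(OCOCH3): ester, 1 C=O (running total 2).
CH(OCOCH3): ester, 1 C=O (running total 3).
CH(COCl): acyl halide, 1 C=O (running total 4).
CH(NHCOCH3): amide, 1 C=O (running total 5).
CH(COOH): carboxylic acid, 1 C=O (running total 6).
CONH2: amide, 1 C=O (running total 7).

7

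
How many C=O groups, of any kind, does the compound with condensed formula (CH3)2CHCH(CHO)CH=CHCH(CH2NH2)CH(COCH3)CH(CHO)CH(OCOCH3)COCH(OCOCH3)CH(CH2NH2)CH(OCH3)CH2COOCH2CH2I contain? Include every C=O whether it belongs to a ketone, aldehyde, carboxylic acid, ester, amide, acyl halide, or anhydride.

7

CH(CHO): aldehyde, 1 C=O (running total 1).
CH(COCH3): ketone, 1 C=O (running total 2).
CH(CHO): aldehyde, 1 C=O (running total 3).
CH(OCOCH3): ester, 1 C=O (running total 4).
CO: ketone, 1 C=O (running total 5).
CH(OCOCH3): ester, 1 C=O (running total 6).
CH2COOCH2: ester, 1 C=O (running total 7).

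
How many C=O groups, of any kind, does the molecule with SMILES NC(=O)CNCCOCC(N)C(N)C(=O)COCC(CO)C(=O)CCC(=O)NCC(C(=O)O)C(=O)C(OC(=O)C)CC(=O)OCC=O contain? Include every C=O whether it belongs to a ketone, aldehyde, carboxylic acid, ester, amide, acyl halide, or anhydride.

9

H2NCO: amide, 1 C=O (running total 1).
CO: ketone, 1 C=O (running total 2).
CO: ketone, 1 C=O (running total 3).
CH2CONHCH2: amide, 1 C=O (running total 4).
CH(COOH): carboxylic acid, 1 C=O (running total 5).
CO: ketone, 1 C=O (running total 6).
CH(OCOCH3): ester, 1 C=O (running total 7).
CH2COOCH2: ester, 1 C=O (running total 8).
CHO: aldehyde, 1 C=O (running total 9).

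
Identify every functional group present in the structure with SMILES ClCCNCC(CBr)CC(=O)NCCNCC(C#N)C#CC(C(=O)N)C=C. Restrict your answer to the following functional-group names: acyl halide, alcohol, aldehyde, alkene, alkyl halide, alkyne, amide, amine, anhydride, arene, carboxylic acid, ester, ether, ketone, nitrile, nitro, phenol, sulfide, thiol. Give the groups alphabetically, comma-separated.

Reading the structure from left to right:
  ClCH2: halogen on an sp³ carbon → alkyl halide.
  CH2NHCH2: C–N–C with sp³ carbons and no adjacent C=O → amine (secondary).
  CH(CH2Br): pendant –CH2X: halogen on sp³ carbon → alkyl halide.
  CH2CONHCH2: –C(=O)–N– linkage → amide (the N is not an amine).
  CH2NHCH2: C–N–C with sp³ carbons and no adjacent C=O → amine (secondary).
  CH(CN): pendant –C≡N: nitrile.
  C≡C: C≡C triple bond → alkyne.
  CH(CONH2): pendant –CONH2: carbonyl C bonded to C and N → amide.
  CH=CH2: C=C double bond → alkene.

alkene, alkyl halide, alkyne, amide, amine, nitrile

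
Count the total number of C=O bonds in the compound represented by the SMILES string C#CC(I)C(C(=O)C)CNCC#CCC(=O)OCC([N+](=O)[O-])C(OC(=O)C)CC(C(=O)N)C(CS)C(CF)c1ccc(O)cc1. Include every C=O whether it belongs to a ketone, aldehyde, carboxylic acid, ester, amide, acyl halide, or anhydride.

CH(COCH3): ketone, 1 C=O (running total 1).
CH2COOCH2: ester, 1 C=O (running total 2).
CH(OCOCH3): ester, 1 C=O (running total 3).
CH(CONH2): amide, 1 C=O (running total 4).

4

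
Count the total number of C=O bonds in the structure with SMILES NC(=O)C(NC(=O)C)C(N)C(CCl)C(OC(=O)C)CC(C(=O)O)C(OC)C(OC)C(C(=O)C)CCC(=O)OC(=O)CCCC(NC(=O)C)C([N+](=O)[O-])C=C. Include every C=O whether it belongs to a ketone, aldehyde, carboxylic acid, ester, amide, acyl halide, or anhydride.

8

H2NCO: amide, 1 C=O (running total 1).
CH(NHCOCH3): amide, 1 C=O (running total 2).
CH(OCOCH3): ester, 1 C=O (running total 3).
CH(COOH): carboxylic acid, 1 C=O (running total 4).
CH(COCH3): ketone, 1 C=O (running total 5).
CH2CO-O-COCH2: anhydride, 2 C=O (running total 7).
CH(NHCOCH3): amide, 1 C=O (running total 8).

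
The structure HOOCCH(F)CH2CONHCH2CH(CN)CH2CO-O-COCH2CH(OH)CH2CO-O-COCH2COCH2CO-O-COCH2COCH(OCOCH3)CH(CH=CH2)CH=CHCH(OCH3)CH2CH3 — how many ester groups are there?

–COOH: carbonyl C bonded to –OH and C → carboxylic acid (the –OH is not a separate alcohol).
halogen on an sp³ carbon → alkyl halide.
–C(=O)–N– linkage → amide (the N is not an amine).
pendant –C≡N: nitrile.
two acyl groups sharing one oxygen, –C(=O)–O–C(=O)– → anhydride.
–OH on an sp³ carbon → alcohol (secondary).
two acyl groups sharing one oxygen, –C(=O)–O–C(=O)– → anhydride.
–C(=O)– with carbon on both sides → ketone.
two acyl groups sharing one oxygen, –C(=O)–O–C(=O)– → anhydride.
–C(=O)– with carbon on both sides → ketone.
pendant –OC(=O)CH3: an acyloxy group → ester.
pendant –CH=CH2: C=C double bond → alkene.
C=C double bond → alkene.
pendant –OCH3: C–O–C with sp³ C, no adjacent C=O → ether.
Ester appears at: CH(OCOCH3) → 1.

1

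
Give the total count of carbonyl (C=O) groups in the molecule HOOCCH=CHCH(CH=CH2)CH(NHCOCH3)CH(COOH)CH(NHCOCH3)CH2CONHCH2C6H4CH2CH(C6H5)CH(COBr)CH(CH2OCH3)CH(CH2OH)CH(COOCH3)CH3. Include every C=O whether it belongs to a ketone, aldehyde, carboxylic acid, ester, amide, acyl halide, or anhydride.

7

HOOC: carboxylic acid, 1 C=O (running total 1).
CH(NHCOCH3): amide, 1 C=O (running total 2).
CH(COOH): carboxylic acid, 1 C=O (running total 3).
CH(NHCOCH3): amide, 1 C=O (running total 4).
CH2CONHCH2: amide, 1 C=O (running total 5).
CH(COBr): acyl halide, 1 C=O (running total 6).
CH(COOCH3): ester, 1 C=O (running total 7).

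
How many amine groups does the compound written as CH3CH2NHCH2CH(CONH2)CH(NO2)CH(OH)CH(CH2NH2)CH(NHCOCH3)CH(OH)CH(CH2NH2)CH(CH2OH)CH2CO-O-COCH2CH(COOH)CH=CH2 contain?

Working along the chain:
  CH2NHCH2: C–N–C with sp³ carbons and no adjacent C=O → amine (secondary).
  CH(CONH2): pendant –CONH2: carbonyl C bonded to C and N → amide.
  CH(NO2): –NO2 on an sp³ carbon → nitro (the N=O is not a carbonyl).
  CH(OH): –OH on an sp³ carbon → alcohol (secondary).
  CH(CH2NH2): pendant –CH2NH2: N on sp³ C, no adjacent C=O → amine.
  CH(NHCOCH3): pendant –NHC(=O)CH3: N bonded to a carbonyl → amide (not amine).
  CH(OH): –OH on an sp³ carbon → alcohol (secondary).
  CH(CH2NH2): pendant –CH2NH2: N on sp³ C, no adjacent C=O → amine.
  CH(CH2OH): pendant –CH2OH on an sp³ backbone C → alcohol.
  CH2CO-O-COCH2: two acyl groups sharing one oxygen, –C(=O)–O–C(=O)– → anhydride.
  CH(COOH): pendant –COOH: carbonyl C bonded to C and –OH → carboxylic acid.
  CH=CH2: C=C double bond → alkene.
Amine appears at: CH2NHCH2, CH(CH2NH2), CH(CH2NH2) → 3.

3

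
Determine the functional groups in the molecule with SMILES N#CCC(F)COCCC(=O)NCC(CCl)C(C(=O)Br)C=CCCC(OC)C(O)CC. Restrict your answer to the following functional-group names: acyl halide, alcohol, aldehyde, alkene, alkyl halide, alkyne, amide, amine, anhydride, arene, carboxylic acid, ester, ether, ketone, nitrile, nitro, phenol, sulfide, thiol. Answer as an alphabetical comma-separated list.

acyl halide, alcohol, alkene, alkyl halide, amide, ether, nitrile

Working along the chain:
  N≡C: N≡C–: carbon triple-bonded to nitrogen → nitrile.
  CH(F): halogen on an sp³ carbon → alkyl halide.
  CH2OCH2: C–O–C with sp³ carbons on both sides and no adjacent C=O → ether.
  CH2CONHCH2: –C(=O)–N– linkage → amide (the N is not an amine).
  CH(CH2Cl): pendant –CH2X: halogen on sp³ carbon → alkyl halide.
  CH(COBr): pendant –C(=O)X: carbonyl C bonded to C and halogen → acyl halide.
  CH=CH: C=C double bond → alkene.
  CH(OCH3): pendant –OCH3: C–O–C with sp³ C, no adjacent C=O → ether.
  CH(OH): –OH on an sp³ carbon → alcohol (secondary).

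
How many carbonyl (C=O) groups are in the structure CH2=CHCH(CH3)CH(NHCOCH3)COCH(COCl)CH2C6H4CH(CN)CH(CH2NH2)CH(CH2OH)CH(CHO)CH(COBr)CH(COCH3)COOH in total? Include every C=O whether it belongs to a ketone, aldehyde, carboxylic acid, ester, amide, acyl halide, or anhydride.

CH(NHCOCH3): amide, 1 C=O (running total 1).
CO: ketone, 1 C=O (running total 2).
CH(COCl): acyl halide, 1 C=O (running total 3).
CH(CHO): aldehyde, 1 C=O (running total 4).
CH(COBr): acyl halide, 1 C=O (running total 5).
CH(COCH3): ketone, 1 C=O (running total 6).
COOH: carboxylic acid, 1 C=O (running total 7).

7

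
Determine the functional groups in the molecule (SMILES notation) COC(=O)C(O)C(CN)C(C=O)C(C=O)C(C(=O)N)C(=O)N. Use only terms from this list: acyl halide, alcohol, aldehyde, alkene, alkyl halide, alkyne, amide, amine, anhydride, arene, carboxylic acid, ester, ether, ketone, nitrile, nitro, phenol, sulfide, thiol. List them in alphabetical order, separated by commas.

alcohol, aldehyde, amide, amine, ester

Reading the structure from left to right:
  CH3OOC: CH3O–C(=O)–: carbonyl C bonded to C and to –OCH3 → ester (not ketone + ether).
  CH(OH): –OH on an sp³ carbon → alcohol (secondary).
  CH(CH2NH2): pendant –CH2NH2: N on sp³ C, no adjacent C=O → amine.
  CH(CHO): pendant –CHO: carbonyl C bonded to C and H → aldehyde.
  CH(CHO): pendant –CHO: carbonyl C bonded to C and H → aldehyde.
  CH(CONH2): pendant –CONH2: carbonyl C bonded to C and N → amide.
  CONH2: –C(=O)NH2: carbonyl C bonded to C and to N → amide (the N is not a separate amine).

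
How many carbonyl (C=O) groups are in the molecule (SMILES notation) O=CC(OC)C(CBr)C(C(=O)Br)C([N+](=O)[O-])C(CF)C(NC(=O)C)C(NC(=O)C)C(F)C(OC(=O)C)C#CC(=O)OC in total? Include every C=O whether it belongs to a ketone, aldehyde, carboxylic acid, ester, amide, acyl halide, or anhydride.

OHC: aldehyde, 1 C=O (running total 1).
CH(COBr): acyl halide, 1 C=O (running total 2).
CH(NHCOCH3): amide, 1 C=O (running total 3).
CH(NHCOCH3): amide, 1 C=O (running total 4).
CH(OCOCH3): ester, 1 C=O (running total 5).
COOCH3: ester, 1 C=O (running total 6).

6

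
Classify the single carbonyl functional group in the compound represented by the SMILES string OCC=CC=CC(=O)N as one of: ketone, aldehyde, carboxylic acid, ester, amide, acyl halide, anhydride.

amide

The carbonyl is in the CONH2 segment: –C(=O)NH2: carbonyl C bonded to C and to N → amide (the N is not a separate amine).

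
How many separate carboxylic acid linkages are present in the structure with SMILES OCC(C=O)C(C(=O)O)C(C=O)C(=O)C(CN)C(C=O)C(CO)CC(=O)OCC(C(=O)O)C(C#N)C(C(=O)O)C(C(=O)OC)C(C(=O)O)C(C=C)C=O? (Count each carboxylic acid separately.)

4

HO– on an sp³ carbon → alcohol.
pendant –CHO: carbonyl C bonded to C and H → aldehyde.
pendant –COOH: carbonyl C bonded to C and –OH → carboxylic acid.
pendant –CHO: carbonyl C bonded to C and H → aldehyde.
–C(=O)– with carbon on both sides → ketone.
pendant –CH2NH2: N on sp³ C, no adjacent C=O → amine.
pendant –CHO: carbonyl C bonded to C and H → aldehyde.
pendant –CH2OH on an sp³ backbone C → alcohol.
–C(=O)–O–C with C on the carbonyl side → ester.
pendant –COOH: carbonyl C bonded to C and –OH → carboxylic acid.
pendant –C≡N: nitrile.
pendant –COOH: carbonyl C bonded to C and –OH → carboxylic acid.
pendant –COOCH3: carbonyl C bonded to C and –OCH3 → ester.
pendant –COOH: carbonyl C bonded to C and –OH → carboxylic acid.
pendant –CH=CH2: C=C double bond → alkene.
terminal –CHO: carbonyl C bonded to H and C → aldehyde.
Carboxylic acid appears at: CH(COOH), CH(COOH), CH(COOH), CH(COOH) → 4.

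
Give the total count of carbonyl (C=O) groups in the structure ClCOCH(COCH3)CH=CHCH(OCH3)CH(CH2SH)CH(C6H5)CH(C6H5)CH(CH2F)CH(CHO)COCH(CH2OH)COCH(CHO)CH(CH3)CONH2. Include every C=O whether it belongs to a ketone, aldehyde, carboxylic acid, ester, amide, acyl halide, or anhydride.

ClCO: acyl halide, 1 C=O (running total 1).
CH(COCH3): ketone, 1 C=O (running total 2).
CH(CHO): aldehyde, 1 C=O (running total 3).
CO: ketone, 1 C=O (running total 4).
CO: ketone, 1 C=O (running total 5).
CH(CHO): aldehyde, 1 C=O (running total 6).
CONH2: amide, 1 C=O (running total 7).

7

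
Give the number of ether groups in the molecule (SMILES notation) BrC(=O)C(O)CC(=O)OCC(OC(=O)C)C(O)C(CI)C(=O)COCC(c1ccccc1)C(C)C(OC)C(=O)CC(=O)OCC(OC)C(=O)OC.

3

Working along the chain:
  BrCO: –C(=O)Br: carbonyl C bonded to C and to a halogen → acyl halide (not alkyl halide).
  CH(OH): –OH on an sp³ carbon → alcohol (secondary).
  CH2COOCH2: –C(=O)–O–C with C on the carbonyl side → ester.
  CH(OCOCH3): pendant –OC(=O)CH3: an acyloxy group → ester.
  CH(OH): –OH on an sp³ carbon → alcohol (secondary).
  CH(CH2I): pendant –CH2X: halogen on sp³ carbon → alkyl halide.
  CO: –C(=O)– with carbon on both sides → ketone.
  CH2OCH2: C–O–C with sp³ carbons on both sides and no adjacent C=O → ether.
  CH(C6H5): pendant –C6H5: benzene ring → arene.
  CH(OCH3): pendant –OCH3: C–O–C with sp³ C, no adjacent C=O → ether.
  CO: –C(=O)– with carbon on both sides → ketone.
  CH2COOCH2: –C(=O)–O–C with C on the carbonyl side → ester.
  CH(OCH3): pendant –OCH3: C–O–C with sp³ C, no adjacent C=O → ether.
  COOCH3: –C(=O)OCH3: carbonyl C bonded to C and to –OCH3 → ester (not ketone + ether).
Ether appears at: CH2OCH2, CH(OCH3), CH(OCH3) → 3.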